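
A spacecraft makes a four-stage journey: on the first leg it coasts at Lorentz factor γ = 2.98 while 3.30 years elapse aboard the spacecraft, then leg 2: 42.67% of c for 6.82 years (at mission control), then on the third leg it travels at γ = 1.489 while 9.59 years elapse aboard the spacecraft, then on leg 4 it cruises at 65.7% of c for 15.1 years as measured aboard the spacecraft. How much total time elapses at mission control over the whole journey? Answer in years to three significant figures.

Leg 1: γ = 2.98; Δt_1 = 2.980 × 3.30 = 9.834 years.
Leg 2: 6.82 years is already measured at mission control.
Leg 3: γ = 1.489; Δt_3 = 1.489 × 9.59 = 14.28 years.
Leg 4: β = 0.657; γ = 1/√(1 − 0.657²) = 1/√0.5684 = 1.326; Δt_4 = 1.326 × 15.1 = 20.03 years.
Total: 9.834 + 6.820 + 14.28 + 20.03 years.

Δt = 51.0 years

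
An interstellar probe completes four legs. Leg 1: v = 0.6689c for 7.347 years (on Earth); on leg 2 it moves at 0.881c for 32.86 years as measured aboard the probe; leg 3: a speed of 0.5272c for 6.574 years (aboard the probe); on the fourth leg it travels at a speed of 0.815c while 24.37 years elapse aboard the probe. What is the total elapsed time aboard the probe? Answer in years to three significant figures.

τ = 69.3 years

Leg 1: γ = 1/√(1 − 0.6689²) = 1/√0.5526 = 1.345; τ_1 = 7.347/1.345 = 5.461 years.
Leg 2: 32.86 years is already measured aboard the probe.
Leg 3: 6.574 years is already measured aboard the probe.
Leg 4: 24.37 years is already measured aboard the probe.
Total: 5.461 + 32.86 + 6.574 + 24.37 years.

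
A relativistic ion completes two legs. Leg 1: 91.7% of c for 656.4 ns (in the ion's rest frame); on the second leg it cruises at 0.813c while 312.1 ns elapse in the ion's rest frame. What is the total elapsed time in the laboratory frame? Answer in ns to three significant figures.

Leg 1: β = 0.917; γ = 1/√(1 − 0.917²) = 1/√0.1591 = 2.507; Δt_1 = 2.507 × 656.4 = 1646 ns.
Leg 2: γ = 1/√(1 − 0.813²) = 1/√0.3390 = 1.717; Δt_2 = 1.717 × 312.1 = 536.0 ns.
Total: 1646 + 536.0 ns.

Δt = 2180 ns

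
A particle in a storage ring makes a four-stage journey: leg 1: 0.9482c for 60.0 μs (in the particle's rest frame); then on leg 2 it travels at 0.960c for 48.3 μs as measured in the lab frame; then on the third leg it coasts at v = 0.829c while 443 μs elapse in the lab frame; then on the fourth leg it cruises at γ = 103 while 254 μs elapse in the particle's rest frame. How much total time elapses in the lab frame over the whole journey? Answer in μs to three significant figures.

Leg 1: γ = 1/√(1 − 0.9482²) = 1/√0.1009 = 3.148; Δt_1 = 3.148 × 60.0 = 188.9 μs.
Leg 2: 48.3 μs is already measured in the lab frame.
Leg 3: 443 μs is already measured in the lab frame.
Leg 4: γ = 103; Δt_4 = 103.0 × 254 = 2.616×10⁴ μs.
Total: 188.9 + 48.30 + 443.0 + 2.616×10⁴ μs.

Δt = 2.68×10⁴ μs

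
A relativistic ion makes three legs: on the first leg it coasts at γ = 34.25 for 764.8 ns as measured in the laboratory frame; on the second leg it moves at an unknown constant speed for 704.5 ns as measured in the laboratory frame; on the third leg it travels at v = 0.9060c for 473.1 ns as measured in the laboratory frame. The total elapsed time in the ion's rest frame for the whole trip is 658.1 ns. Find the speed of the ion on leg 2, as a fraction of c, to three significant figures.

Leg 1: γ = 34.25; τ_1 = 764.8/34.25 = 22.33 ns.
Leg 2: speed unknown; τ_2 = 704.5/γ_2.
Leg 3: γ = 1/√(1 − 0.9060²) = 1/√0.1792 = 2.363; τ_3 = 473.1/2.363 = 200.3 ns.
Total proper time: 22.33 + τ_2 + 200.3 = 658.1, so τ_2 = 658.1 − 222.6 = 435.5 ns.
γ_2 = 704.5/435.5 = 1.618; β = √(1 − 1/γ²) = √0.6178.

β = 0.786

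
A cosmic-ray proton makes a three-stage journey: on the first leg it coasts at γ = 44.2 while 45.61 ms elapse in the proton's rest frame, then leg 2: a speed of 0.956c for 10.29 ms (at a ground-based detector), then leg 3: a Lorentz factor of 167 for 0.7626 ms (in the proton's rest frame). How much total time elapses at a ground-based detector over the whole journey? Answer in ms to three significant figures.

Δt = 2150 ms

Leg 1: γ = 44.2; Δt_1 = 44.20 × 45.61 = 2016 ms.
Leg 2: 10.29 ms is already measured at a ground-based detector.
Leg 3: γ = 167; Δt_3 = 167.0 × 0.7626 = 127.4 ms.
Total: 2016 + 10.29 + 127.4 ms.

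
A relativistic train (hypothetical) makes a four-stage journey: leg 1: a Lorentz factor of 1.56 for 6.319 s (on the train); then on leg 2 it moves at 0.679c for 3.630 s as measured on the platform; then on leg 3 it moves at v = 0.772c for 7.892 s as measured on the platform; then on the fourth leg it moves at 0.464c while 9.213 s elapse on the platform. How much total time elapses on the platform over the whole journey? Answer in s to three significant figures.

Δt = 30.6 s

Leg 1: γ = 1.56; Δt_1 = 1.560 × 6.319 = 9.858 s.
Leg 2: 3.630 s is already measured on the platform.
Leg 3: 7.892 s is already measured on the platform.
Leg 4: 9.213 s is already measured on the platform.
Total: 9.858 + 3.630 + 7.892 + 9.213 s.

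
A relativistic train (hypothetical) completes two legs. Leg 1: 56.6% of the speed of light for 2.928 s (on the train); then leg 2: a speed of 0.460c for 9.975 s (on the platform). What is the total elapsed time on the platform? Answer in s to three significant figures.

Leg 1: β = 0.566; γ = 1/√(1 − 0.566²) = 1/√0.6796 = 1.213; Δt_1 = 1.213 × 2.928 = 3.552 s.
Leg 2: 9.975 s is already measured on the platform.
Total: 3.552 + 9.975 s.

Δt = 13.5 s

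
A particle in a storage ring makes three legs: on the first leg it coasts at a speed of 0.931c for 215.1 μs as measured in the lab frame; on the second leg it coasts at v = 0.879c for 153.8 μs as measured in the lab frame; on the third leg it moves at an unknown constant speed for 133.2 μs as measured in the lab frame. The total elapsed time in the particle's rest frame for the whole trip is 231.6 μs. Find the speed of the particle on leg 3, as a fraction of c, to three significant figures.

β = 0.801

Leg 1: γ = 1/√(1 − 0.931²) = 1/√0.1332 = 2.740; τ_1 = 215.1/2.740 = 78.52 μs.
Leg 2: γ = 1/√(1 − 0.879²) = 1/√0.2274 = 2.097; τ_2 = 153.8/2.097 = 73.34 μs.
Leg 3: speed unknown; τ_3 = 133.2/γ_3.
Total proper time: 78.52 + 73.34 + τ_3 = 231.6, so τ_3 = 231.6 − 151.9 = 79.75 μs.
γ_3 = 133.2/79.75 = 1.670; β = √(1 − 1/γ²) = √0.6415.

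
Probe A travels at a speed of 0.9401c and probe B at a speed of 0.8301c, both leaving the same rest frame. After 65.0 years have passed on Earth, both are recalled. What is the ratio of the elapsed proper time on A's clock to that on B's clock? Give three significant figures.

τ_A/τ_B = 0.611

A: γ = 1/√(1 − 0.9401²) = 1/√0.1162 = 2.933. B: γ = 1/√(1 − 0.8301²) = 1/√0.3109 = 1.793.
τ_A/τ_B = γ_B/γ_A = 1.793/2.933 = 0.6114, so τ_A/τ_B = 0.6114.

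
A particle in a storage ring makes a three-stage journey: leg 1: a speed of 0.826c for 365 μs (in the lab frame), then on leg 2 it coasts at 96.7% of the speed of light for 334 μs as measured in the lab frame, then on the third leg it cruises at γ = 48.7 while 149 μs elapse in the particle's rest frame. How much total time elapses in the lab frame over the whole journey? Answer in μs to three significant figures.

Leg 1: 365 μs is already measured in the lab frame.
Leg 2: 334 μs is already measured in the lab frame.
Leg 3: γ = 48.7; Δt_3 = 48.70 × 149 = 7256 μs.
Total: 365.0 + 334.0 + 7256 μs.

Δt = 7960 μs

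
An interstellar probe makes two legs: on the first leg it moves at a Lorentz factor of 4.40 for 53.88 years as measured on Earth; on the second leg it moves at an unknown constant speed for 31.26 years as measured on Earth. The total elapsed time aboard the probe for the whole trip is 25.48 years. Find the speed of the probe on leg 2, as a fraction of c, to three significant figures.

Leg 1: γ = 4.40; τ_1 = 53.88/4.400 = 12.25 years.
Leg 2: speed unknown; τ_2 = 31.26/γ_2.
Total proper time: 12.25 + τ_2 = 25.48, so τ_2 = 25.48 − 12.25 = 13.23 years.
γ_2 = 31.26/13.23 = 2.362; β = √(1 − 1/γ²) = √0.8208.

β = 0.906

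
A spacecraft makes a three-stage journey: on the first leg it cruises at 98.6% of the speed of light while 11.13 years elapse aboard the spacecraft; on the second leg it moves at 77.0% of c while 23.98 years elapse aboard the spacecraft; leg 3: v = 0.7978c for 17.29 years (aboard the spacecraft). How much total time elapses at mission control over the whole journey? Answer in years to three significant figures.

Δt = 133 years

Leg 1: β = 0.986; γ = 1/√(1 − 0.986²) = 1/√0.02780 = 5.997; Δt_1 = 5.997 × 11.13 = 66.75 years.
Leg 2: β = 0.770; γ = 1/√(1 − 0.770²) = 1/√0.4071 = 1.567; Δt_2 = 1.567 × 23.98 = 37.58 years.
Leg 3: γ = 1/√(1 − 0.7978²) = 1/√0.3635 = 1.659; Δt_3 = 1.659 × 17.29 = 28.68 years.
Total: 66.75 + 37.58 + 28.68 years.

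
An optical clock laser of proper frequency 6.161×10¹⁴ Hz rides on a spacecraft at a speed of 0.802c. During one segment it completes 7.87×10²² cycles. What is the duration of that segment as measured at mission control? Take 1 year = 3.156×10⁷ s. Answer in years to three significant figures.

γ = 1/√(1 − 0.802²) = 1/√0.3568 = 1.674
Proper time for N cycles: τ = N/f = 7.87×10²²/(6.161×10¹⁴) = 1.277×10⁸ s = 4.047 years.
Lab-frame duration Δt = γτ = 1.674 × 4.047 = 6.776 years.

Δt = 6.78 years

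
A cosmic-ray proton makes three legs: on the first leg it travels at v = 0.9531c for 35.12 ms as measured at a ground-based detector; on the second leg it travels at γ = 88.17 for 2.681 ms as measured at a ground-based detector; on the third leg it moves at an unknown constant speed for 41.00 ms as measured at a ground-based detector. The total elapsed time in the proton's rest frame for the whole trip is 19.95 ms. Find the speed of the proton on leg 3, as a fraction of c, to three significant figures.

Leg 1: γ = 1/√(1 − 0.9531²) = 1/√0.09160 = 3.304; τ_1 = 35.12/3.304 = 10.63 ms.
Leg 2: γ = 88.17; τ_2 = 2.681/88.17 = 0.03041 ms.
Leg 3: speed unknown; τ_3 = 41.00/γ_3.
Total proper time: 10.63 + 0.03041 + τ_3 = 19.95, so τ_3 = 19.95 − 10.66 = 9.290 ms.
γ_3 = 41.00/9.290 = 4.413; β = √(1 − 1/γ²) = √0.9487.

β = 0.974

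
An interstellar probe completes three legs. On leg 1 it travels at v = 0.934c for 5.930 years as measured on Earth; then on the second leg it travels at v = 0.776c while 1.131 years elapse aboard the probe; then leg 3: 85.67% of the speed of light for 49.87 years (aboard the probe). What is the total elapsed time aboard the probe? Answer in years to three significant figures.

τ = 53.1 years

Leg 1: γ = 1/√(1 − 0.934²) = 1/√0.1276 = 2.799; τ_1 = 5.930/2.799 = 2.119 years.
Leg 2: 1.131 years is already measured aboard the probe.
Leg 3: 49.87 years is already measured aboard the probe.
Total: 2.119 + 1.131 + 49.87 years.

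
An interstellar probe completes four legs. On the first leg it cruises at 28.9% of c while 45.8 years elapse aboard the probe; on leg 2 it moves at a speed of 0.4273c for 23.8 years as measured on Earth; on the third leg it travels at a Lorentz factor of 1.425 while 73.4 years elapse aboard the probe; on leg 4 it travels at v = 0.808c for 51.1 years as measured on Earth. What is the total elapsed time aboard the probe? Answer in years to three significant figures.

Leg 1: 45.8 years is already measured aboard the probe.
Leg 2: γ = 1/√(1 − 0.4273²) = 1/√0.8174 = 1.106; τ_2 = 23.8/1.106 = 21.52 years.
Leg 3: 73.4 years is already measured aboard the probe.
Leg 4: γ = 1/√(1 − 0.808²) = 1/√0.3471 = 1.697; τ_4 = 51.1/1.697 = 30.11 years.
Total: 45.80 + 21.52 + 73.40 + 30.11 years.

τ = 171 years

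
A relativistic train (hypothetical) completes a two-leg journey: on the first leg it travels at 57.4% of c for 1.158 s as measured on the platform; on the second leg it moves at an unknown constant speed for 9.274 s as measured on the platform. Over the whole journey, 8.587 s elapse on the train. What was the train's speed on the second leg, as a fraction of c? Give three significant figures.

Leg 1: β = 0.574; γ = 1/√(1 − 0.574²) = 1/√0.6705 = 1.221; τ_1 = 1.158/1.221 = 0.9482 s.
Leg 2: speed unknown; τ_2 = 9.274/γ_2.
Total proper time: 0.9482 + τ_2 = 8.587, so τ_2 = 8.587 − 0.9482 = 7.639 s.
γ_2 = 9.274/7.639 = 1.214; β = √(1 − 1/γ²) = √0.3216.

β = 0.567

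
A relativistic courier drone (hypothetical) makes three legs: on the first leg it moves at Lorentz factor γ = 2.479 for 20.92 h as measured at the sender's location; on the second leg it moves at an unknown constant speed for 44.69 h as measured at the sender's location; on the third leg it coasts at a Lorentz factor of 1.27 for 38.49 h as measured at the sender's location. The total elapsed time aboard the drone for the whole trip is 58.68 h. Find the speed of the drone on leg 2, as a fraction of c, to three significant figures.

β = 0.895

Leg 1: γ = 2.479; τ_1 = 20.92/2.479 = 8.439 h.
Leg 2: speed unknown; τ_2 = 44.69/γ_2.
Leg 3: γ = 1.27; τ_3 = 38.49/1.270 = 30.31 h.
Total proper time: 8.439 + τ_2 + 30.31 = 58.68, so τ_2 = 58.68 − 38.75 = 19.93 h.
γ_2 = 44.69/19.93 = 2.242; β = √(1 − 1/γ²) = √0.8010.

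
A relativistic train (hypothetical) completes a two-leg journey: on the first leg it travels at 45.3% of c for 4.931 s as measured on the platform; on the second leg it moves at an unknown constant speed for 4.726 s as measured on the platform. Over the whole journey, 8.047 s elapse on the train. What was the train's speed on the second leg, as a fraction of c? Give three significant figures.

β = 0.635

Leg 1: β = 0.453; γ = 1/√(1 − 0.453²) = 1/√0.7948 = 1.122; τ_1 = 4.931/1.122 = 4.396 s.
Leg 2: speed unknown; τ_2 = 4.726/γ_2.
Total proper time: 4.396 + τ_2 = 8.047, so τ_2 = 8.047 − 4.396 = 3.651 s.
γ_2 = 4.726/3.651 = 1.294; β = √(1 − 1/γ²) = √0.4032.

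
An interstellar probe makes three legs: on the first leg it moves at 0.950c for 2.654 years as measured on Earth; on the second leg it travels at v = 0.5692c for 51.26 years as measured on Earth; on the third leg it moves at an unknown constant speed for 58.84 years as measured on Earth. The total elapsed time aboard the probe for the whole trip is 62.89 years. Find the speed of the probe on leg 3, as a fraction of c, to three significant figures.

Leg 1: γ = 1/√(1 − 0.950²) = 1/√0.09750 = 3.203; τ_1 = 2.654/3.203 = 0.8287 years.
Leg 2: γ = 1/√(1 − 0.5692²) = 1/√0.6760 = 1.216; τ_2 = 51.26/1.216 = 42.15 years.
Leg 3: speed unknown; τ_3 = 58.84/γ_3.
Total proper time: 0.8287 + 42.15 + τ_3 = 62.89, so τ_3 = 62.89 − 42.97 = 19.92 years.
γ_3 = 58.84/19.92 = 2.955; β = √(1 − 1/γ²) = √0.8854.

β = 0.941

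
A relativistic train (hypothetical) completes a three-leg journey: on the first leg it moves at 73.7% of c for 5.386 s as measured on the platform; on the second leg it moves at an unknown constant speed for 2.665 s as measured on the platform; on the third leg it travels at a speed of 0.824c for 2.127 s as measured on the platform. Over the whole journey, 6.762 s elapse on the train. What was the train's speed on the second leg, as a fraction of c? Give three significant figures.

β = 0.695

Leg 1: β = 0.737; γ = 1/√(1 − 0.737²) = 1/√0.4568 = 1.480; τ_1 = 5.386/1.480 = 3.640 s.
Leg 2: speed unknown; τ_2 = 2.665/γ_2.
Leg 3: γ = 1/√(1 − 0.824²) = 1/√0.3210 = 1.765; τ_3 = 2.127/1.765 = 1.205 s.
Total proper time: 3.640 + τ_2 + 1.205 = 6.762, so τ_2 = 6.762 − 4.845 = 1.917 s.
γ_2 = 2.665/1.917 = 1.391; β = √(1 − 1/γ²) = √0.4828.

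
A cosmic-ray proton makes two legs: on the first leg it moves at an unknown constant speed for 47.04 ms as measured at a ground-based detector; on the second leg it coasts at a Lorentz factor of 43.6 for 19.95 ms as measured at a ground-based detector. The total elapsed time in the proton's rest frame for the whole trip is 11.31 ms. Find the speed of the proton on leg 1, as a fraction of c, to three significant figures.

β = 0.973

Leg 1: speed unknown; τ_1 = 47.04/γ_1.
Leg 2: γ = 43.6; τ_2 = 19.95/43.60 = 0.4576 ms.
Total proper time: τ_1 + 0.4576 = 11.31, so τ_1 = 11.31 − 0.4576 = 10.85 ms.
γ_1 = 47.04/10.85 = 4.335; β = √(1 − 1/γ²) = √0.9468.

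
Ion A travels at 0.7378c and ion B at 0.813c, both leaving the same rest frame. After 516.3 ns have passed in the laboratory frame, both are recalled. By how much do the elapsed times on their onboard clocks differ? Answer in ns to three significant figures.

A: γ = 1/√(1 − 0.7378²) = 1/√0.4557 = 1.481; τ_A = 516.3/1.481 = 348.5 ns.
B: γ = 1/√(1 − 0.813²) = 1/√0.3390 = 1.717; τ_B = 516.3/1.717 = 300.6 ns.

|τ_A − τ_B| = 47.9 ns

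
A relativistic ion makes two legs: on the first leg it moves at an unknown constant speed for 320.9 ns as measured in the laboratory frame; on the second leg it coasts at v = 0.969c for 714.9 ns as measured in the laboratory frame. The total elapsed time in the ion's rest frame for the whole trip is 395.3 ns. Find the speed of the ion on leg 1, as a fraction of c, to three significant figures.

β = 0.732

Leg 1: speed unknown; τ_1 = 320.9/γ_1.
Leg 2: γ = 1/√(1 − 0.969²) = 1/√0.06104 = 4.048; τ_2 = 714.9/4.048 = 176.6 ns.
Total proper time: τ_1 + 176.6 = 395.3, so τ_1 = 395.3 − 176.6 = 218.7 ns.
γ_1 = 320.9/218.7 = 1.467; β = √(1 − 1/γ²) = √0.5356.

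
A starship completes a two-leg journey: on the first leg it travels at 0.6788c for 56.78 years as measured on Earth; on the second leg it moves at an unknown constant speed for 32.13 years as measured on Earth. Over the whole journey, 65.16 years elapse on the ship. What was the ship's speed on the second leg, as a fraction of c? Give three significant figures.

β = 0.683

Leg 1: γ = 1/√(1 − 0.6788²) = 1/√0.5392 = 1.362; τ_1 = 56.78/1.362 = 41.69 years.
Leg 2: speed unknown; τ_2 = 32.13/γ_2.
Total proper time: 41.69 + τ_2 = 65.16, so τ_2 = 65.16 − 41.69 = 23.47 years.
γ_2 = 32.13/23.47 = 1.369; β = √(1 − 1/γ²) = √0.4666.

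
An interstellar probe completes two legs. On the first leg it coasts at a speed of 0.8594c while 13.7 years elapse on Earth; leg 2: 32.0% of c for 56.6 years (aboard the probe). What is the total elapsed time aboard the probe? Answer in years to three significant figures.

τ = 63.6 years

Leg 1: γ = 1/√(1 − 0.8594²) = 1/√0.2614 = 1.956; τ_1 = 13.7/1.956 = 7.005 years.
Leg 2: 56.6 years is already measured aboard the probe.
Total: 7.005 + 56.60 years.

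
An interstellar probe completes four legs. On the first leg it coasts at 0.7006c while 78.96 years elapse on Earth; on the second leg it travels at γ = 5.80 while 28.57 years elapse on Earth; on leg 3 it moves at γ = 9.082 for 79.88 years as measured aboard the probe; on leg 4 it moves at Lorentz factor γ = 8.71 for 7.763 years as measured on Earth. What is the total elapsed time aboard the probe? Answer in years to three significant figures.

Leg 1: γ = 1/√(1 − 0.7006²) = 1/√0.5092 = 1.401; τ_1 = 78.96/1.401 = 56.34 years.
Leg 2: γ = 5.80; τ_2 = 28.57/5.800 = 4.926 years.
Leg 3: 79.88 years is already measured aboard the probe.
Leg 4: γ = 8.71; τ_4 = 7.763/8.710 = 0.8913 years.
Total: 56.34 + 4.926 + 79.88 + 0.8913 years.

τ = 142 years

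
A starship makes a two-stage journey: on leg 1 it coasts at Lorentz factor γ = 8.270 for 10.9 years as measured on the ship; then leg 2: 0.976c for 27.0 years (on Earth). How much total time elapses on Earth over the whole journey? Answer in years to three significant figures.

Leg 1: γ = 8.270; Δt_1 = 8.270 × 10.9 = 90.14 years.
Leg 2: 27.0 years is already measured on Earth.
Total: 90.14 + 27.00 years.

Δt = 117 years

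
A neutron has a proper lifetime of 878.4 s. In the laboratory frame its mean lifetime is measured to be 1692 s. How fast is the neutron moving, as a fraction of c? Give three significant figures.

v = 0.855c

γ = Δt/τ₀ = 1692/878.4 = 1.926
β = √(1 − 1/γ²) = √(1 − 0.2695) = √0.7305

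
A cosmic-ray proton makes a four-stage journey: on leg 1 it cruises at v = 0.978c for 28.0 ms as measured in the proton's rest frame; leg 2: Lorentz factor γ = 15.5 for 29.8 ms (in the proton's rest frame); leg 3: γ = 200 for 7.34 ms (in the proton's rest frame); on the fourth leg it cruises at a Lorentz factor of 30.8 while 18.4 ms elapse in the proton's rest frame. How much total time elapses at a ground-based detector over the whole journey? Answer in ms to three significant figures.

Δt = 2630 ms

Leg 1: γ = 1/√(1 − 0.978²) = 1/√0.04352 = 4.794; Δt_1 = 4.794 × 28.0 = 134.2 ms.
Leg 2: γ = 15.5; Δt_2 = 15.50 × 29.8 = 461.9 ms.
Leg 3: γ = 200; Δt_3 = 200.0 × 7.34 = 1468 ms.
Leg 4: γ = 30.8; Δt_4 = 30.80 × 18.4 = 566.7 ms.
Total: 134.2 + 461.9 + 1468 + 566.7 ms.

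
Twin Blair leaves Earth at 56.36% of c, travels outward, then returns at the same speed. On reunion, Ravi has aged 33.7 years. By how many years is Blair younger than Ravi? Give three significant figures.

Δt − τ = 5.86 years

β = 0.5636; γ = 1/√(1 − 0.5636²) = 1/√0.6824 = 1.211
Blair's elapsed proper time: τ = 33.7/1.211 = 27.84 years.
Age gap = Δt − τ = 33.7 − 27.84 years.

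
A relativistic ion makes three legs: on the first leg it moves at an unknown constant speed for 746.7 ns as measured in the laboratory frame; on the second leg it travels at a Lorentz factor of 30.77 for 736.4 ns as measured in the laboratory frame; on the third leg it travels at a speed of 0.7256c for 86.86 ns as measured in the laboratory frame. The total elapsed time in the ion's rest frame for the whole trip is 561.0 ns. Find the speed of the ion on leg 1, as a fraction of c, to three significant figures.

β = 0.769

Leg 1: speed unknown; τ_1 = 746.7/γ_1.
Leg 2: γ = 30.77; τ_2 = 736.4/30.77 = 23.93 ns.
Leg 3: γ = 1/√(1 − 0.7256²) = 1/√0.4735 = 1.453; τ_3 = 86.86/1.453 = 59.77 ns.
Total proper time: τ_1 + 23.93 + 59.77 = 561.0, so τ_1 = 561.0 − 83.70 = 477.3 ns.
γ_1 = 746.7/477.3 = 1.564; β = √(1 − 1/γ²) = √0.5914.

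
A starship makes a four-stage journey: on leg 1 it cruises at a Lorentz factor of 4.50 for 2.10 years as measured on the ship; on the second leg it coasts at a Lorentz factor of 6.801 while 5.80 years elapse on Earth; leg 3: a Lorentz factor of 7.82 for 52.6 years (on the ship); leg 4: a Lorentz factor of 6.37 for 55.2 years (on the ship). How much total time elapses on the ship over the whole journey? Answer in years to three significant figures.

Leg 1: 2.10 years is already measured on the ship.
Leg 2: γ = 6.801; τ_2 = 5.80/6.801 = 0.8528 years.
Leg 3: 52.6 years is already measured on the ship.
Leg 4: 55.2 years is already measured on the ship.
Total: 2.100 + 0.8528 + 52.60 + 55.20 years.

τ = 111 years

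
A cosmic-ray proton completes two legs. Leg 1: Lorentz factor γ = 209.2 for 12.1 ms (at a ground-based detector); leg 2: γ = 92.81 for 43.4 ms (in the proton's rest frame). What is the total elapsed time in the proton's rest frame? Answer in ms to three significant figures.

τ = 43.5 ms

Leg 1: γ = 209.2; τ_1 = 12.1/209.2 = 0.05784 ms.
Leg 2: 43.4 ms is already measured in the proton's rest frame.
Total: 0.05784 + 43.40 ms.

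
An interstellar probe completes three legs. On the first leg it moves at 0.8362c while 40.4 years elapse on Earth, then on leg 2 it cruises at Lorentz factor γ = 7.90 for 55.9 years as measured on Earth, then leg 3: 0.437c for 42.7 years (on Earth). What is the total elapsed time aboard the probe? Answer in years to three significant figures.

Leg 1: γ = 1/√(1 − 0.8362²) = 1/√0.3008 = 1.823; τ_1 = 40.4/1.823 = 22.16 years.
Leg 2: γ = 7.90; τ_2 = 55.9/7.900 = 7.076 years.
Leg 3: γ = 1/√(1 − 0.437²) = 1/√0.8090 = 1.112; τ_3 = 42.7/1.112 = 38.41 years.
Total: 22.16 + 7.076 + 38.41 years.

τ = 67.6 years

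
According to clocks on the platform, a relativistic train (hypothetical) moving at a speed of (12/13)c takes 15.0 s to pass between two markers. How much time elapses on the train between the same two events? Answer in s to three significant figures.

τ = 5.77 s

γ = 1/√(1 − (12/13)²) = 13/5 = 2.600
The interval measured on the platform is the dilated one; the clock on the train measures the proper time τ = Δt/γ = 15.0/2.600 s.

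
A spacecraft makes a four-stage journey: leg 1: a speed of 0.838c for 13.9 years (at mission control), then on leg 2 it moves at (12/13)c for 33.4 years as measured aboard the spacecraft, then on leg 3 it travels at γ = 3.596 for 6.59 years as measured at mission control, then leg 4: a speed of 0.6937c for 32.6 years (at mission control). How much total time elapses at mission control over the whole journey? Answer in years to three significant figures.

Leg 1: 13.9 years is already measured at mission control.
Leg 2: γ = 1/√(1 − (12/13)²) = 13/5 = 2.600; Δt_2 = 2.600 × 33.4 = 86.84 years.
Leg 3: 6.59 years is already measured at mission control.
Leg 4: 32.6 years is already measured at mission control.
Total: 13.90 + 86.84 + 6.590 + 32.60 years.

Δt = 140 years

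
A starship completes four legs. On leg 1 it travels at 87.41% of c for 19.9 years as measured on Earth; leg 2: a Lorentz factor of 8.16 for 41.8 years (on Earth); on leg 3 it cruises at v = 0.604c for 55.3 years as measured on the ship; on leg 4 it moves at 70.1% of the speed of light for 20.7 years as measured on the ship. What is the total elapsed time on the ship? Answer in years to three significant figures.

τ = 90.8 years

Leg 1: β = 0.8741; γ = 1/√(1 − 0.8741²) = 1/√0.2359 = 2.059; τ_1 = 19.9/2.059 = 9.666 years.
Leg 2: γ = 8.16; τ_2 = 41.8/8.160 = 5.123 years.
Leg 3: 55.3 years is already measured on the ship.
Leg 4: 20.7 years is already measured on the ship.
Total: 9.666 + 5.123 + 55.30 + 20.70 years.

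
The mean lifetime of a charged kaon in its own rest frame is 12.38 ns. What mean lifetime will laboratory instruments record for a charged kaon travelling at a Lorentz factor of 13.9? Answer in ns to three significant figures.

γ = 13.9
The rest-frame lifetime is the proper time; the lab measures the dilated interval Δt = γτ₀ = 13.90 × 12.38 ns.

Δt = 172 ns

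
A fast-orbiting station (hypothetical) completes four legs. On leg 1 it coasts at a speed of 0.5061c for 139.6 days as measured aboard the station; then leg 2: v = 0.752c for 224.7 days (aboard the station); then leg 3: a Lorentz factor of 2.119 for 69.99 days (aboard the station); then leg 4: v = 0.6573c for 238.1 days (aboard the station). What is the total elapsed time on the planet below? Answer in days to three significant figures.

Δt = 967 days

Leg 1: γ = 1/√(1 − 0.5061²) = 1/√0.7439 = 1.159; Δt_1 = 1.159 × 139.6 = 161.9 days.
Leg 2: γ = 1/√(1 − 0.752²) = 1/√0.4345 = 1.517; Δt_2 = 1.517 × 224.7 = 340.9 days.
Leg 3: γ = 2.119; Δt_3 = 2.119 × 69.99 = 148.3 days.
Leg 4: γ = 1/√(1 − 0.6573²) = 1/√0.5680 = 1.327; Δt_4 = 1.327 × 238.1 = 315.9 days.
Total: 161.9 + 340.9 + 148.3 + 315.9 days.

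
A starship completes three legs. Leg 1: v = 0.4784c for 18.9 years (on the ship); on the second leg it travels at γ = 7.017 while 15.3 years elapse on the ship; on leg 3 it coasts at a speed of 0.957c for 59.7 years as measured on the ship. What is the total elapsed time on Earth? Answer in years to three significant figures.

Δt = 335 years

Leg 1: γ = 1/√(1 − 0.4784²) = 1/√0.7711 = 1.139; Δt_1 = 1.139 × 18.9 = 21.52 years.
Leg 2: γ = 7.017; Δt_2 = 7.017 × 15.3 = 107.4 years.
Leg 3: γ = 1/√(1 − 0.957²) = 1/√0.08415 = 3.447; Δt_3 = 3.447 × 59.7 = 205.8 years.
Total: 21.52 + 107.4 + 205.8 years.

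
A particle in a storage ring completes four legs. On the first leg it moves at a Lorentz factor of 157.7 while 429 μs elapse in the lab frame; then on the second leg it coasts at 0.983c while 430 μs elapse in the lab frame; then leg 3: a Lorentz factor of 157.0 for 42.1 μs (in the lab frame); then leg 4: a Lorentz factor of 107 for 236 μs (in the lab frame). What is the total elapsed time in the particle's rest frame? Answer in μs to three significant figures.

Leg 1: γ = 157.7; τ_1 = 429/157.7 = 2.720 μs.
Leg 2: γ = 1/√(1 − 0.983²) = 1/√0.03371 = 5.446; τ_2 = 430/5.446 = 78.95 μs.
Leg 3: γ = 157.0; τ_3 = 42.1/157.0 = 0.2682 μs.
Leg 4: γ = 107; τ_4 = 236/107.0 = 2.206 μs.
Total: 2.720 + 78.95 + 0.2682 + 2.206 μs.

τ = 84.1 μs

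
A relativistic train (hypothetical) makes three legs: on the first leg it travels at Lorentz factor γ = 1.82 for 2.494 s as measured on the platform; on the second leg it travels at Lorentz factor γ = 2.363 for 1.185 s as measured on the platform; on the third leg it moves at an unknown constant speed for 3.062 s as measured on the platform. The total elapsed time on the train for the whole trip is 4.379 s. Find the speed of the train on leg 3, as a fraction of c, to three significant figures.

β = 0.574

Leg 1: γ = 1.82; τ_1 = 2.494/1.820 = 1.370 s.
Leg 2: γ = 2.363; τ_2 = 1.185/2.363 = 0.5015 s.
Leg 3: speed unknown; τ_3 = 3.062/γ_3.
Total proper time: 1.370 + 0.5015 + τ_3 = 4.379, so τ_3 = 4.379 − 1.872 = 2.507 s.
γ_3 = 3.062/2.507 = 1.221; β = √(1 − 1/γ²) = √0.3296.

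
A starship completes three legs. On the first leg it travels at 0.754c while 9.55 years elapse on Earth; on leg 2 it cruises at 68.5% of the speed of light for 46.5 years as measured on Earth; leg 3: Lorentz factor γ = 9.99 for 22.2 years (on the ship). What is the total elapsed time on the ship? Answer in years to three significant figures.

Leg 1: γ = 1/√(1 − 0.754²) = 1/√0.4315 = 1.522; τ_1 = 9.55/1.522 = 6.273 years.
Leg 2: β = 0.685; γ = 1/√(1 − 0.685²) = 1/√0.5308 = 1.373; τ_2 = 46.5/1.373 = 33.88 years.
Leg 3: 22.2 years is already measured on the ship.
Total: 6.273 + 33.88 + 22.20 years.

τ = 62.4 years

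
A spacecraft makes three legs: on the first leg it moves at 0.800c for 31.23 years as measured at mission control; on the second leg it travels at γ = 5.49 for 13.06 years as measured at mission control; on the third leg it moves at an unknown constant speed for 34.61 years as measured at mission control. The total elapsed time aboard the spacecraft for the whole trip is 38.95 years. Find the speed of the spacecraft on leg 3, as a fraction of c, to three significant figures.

Leg 1: γ = 1/√(1 − 0.800²) = 5/3 ≈ 1.667; τ_1 = 31.23/1.667 = 18.74 years.
Leg 2: γ = 5.49; τ_2 = 13.06/5.490 = 2.379 years.
Leg 3: speed unknown; τ_3 = 34.61/γ_3.
Total proper time: 18.74 + 2.379 + τ_3 = 38.95, so τ_3 = 38.95 − 21.12 = 17.83 years.
γ_3 = 34.61/17.83 = 1.941; β = √(1 − 1/γ²) = √0.7345.

β = 0.857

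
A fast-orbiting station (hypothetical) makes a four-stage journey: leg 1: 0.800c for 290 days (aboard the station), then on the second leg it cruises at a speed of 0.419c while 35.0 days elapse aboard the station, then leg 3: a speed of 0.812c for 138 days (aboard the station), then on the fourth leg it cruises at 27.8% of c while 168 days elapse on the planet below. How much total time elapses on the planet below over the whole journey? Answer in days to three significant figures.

Δt = 926 days

Leg 1: γ = 1/√(1 − 0.800²) = 5/3 ≈ 1.667; Δt_1 = 1.667 × 290 = 483.3 days.
Leg 2: γ = 1/√(1 − 0.419²) = 1/√0.8244 = 1.101; Δt_2 = 1.101 × 35.0 = 38.55 days.
Leg 3: γ = 1/√(1 − 0.812²) = 1/√0.3407 = 1.713; Δt_3 = 1.713 × 138 = 236.4 days.
Leg 4: 168 days is already measured on the planet below.
Total: 483.3 + 38.55 + 236.4 + 168.0 days.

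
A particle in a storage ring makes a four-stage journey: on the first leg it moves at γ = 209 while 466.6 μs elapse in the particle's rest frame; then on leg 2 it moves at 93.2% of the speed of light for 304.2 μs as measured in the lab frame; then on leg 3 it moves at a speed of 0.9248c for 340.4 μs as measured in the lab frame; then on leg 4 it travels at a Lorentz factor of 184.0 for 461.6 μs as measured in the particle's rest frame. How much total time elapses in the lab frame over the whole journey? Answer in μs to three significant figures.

Leg 1: γ = 209; Δt_1 = 209.0 × 466.6 = 9.752×10⁴ μs.
Leg 2: 304.2 μs is already measured in the lab frame.
Leg 3: 340.4 μs is already measured in the lab frame.
Leg 4: γ = 184.0; Δt_4 = 184.0 × 461.6 = 8.493×10⁴ μs.
Total: 9.752×10⁴ + 304.2 + 340.4 + 8.493×10⁴ μs.

Δt = 1.83×10⁵ μs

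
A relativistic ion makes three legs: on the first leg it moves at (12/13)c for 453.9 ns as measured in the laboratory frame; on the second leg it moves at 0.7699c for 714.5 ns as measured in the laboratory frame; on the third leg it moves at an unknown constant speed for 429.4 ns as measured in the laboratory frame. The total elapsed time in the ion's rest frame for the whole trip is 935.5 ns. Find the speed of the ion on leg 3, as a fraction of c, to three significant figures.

Leg 1: γ = 1/√(1 − (12/13)²) = 13/5 = 2.600; τ_1 = 453.9/2.600 = 174.6 ns.
Leg 2: γ = 1/√(1 − 0.7699²) = 1/√0.4073 = 1.567; τ_2 = 714.5/1.567 = 456.0 ns.
Leg 3: speed unknown; τ_3 = 429.4/γ_3.
Total proper time: 174.6 + 456.0 + τ_3 = 935.5, so τ_3 = 935.5 − 630.5 = 305.0 ns.
γ_3 = 429.4/305.0 = 1.408; β = √(1 − 1/γ²) = √0.4956.

β = 0.704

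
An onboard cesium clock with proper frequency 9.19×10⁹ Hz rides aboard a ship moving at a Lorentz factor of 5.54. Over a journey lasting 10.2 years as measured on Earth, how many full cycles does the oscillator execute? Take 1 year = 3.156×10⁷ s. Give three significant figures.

N = 5.34×10¹⁷

γ = 5.54
The oscillator's own cycle count is N = f × τ where τ is the proper time on the ship. τ = Δt/γ = 10.2/5.540 = 1.841 years = 5.811×10⁷ s.
N = 9.19×10⁹ × 5.811×10⁷ = 5.340×10¹⁷.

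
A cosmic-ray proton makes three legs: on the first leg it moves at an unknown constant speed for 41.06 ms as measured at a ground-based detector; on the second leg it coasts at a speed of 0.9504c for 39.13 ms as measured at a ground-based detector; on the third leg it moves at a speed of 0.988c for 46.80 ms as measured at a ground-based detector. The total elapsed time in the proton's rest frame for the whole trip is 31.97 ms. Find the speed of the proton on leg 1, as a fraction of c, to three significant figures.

β = 0.952

Leg 1: speed unknown; τ_1 = 41.06/γ_1.
Leg 2: γ = 1/√(1 − 0.9504²) = 1/√0.09674 = 3.215; τ_2 = 39.13/3.215 = 12.17 ms.
Leg 3: γ = 1/√(1 − 0.988²) = 1/√0.02386 = 6.474; τ_3 = 46.80/6.474 = 7.228 ms.
Total proper time: τ_1 + 12.17 + 7.228 = 31.97, so τ_1 = 31.97 − 19.40 = 12.57 ms.
γ_1 = 41.06/12.57 = 3.266; β = √(1 − 1/γ²) = √0.9063.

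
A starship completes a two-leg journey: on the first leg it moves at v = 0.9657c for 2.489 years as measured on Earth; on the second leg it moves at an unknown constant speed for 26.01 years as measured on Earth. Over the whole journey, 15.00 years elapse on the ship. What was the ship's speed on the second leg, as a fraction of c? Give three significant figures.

β = 0.834

Leg 1: γ = 1/√(1 − 0.9657²) = 1/√0.06742 = 3.851; τ_1 = 2.489/3.851 = 0.6463 years.
Leg 2: speed unknown; τ_2 = 26.01/γ_2.
Total proper time: 0.6463 + τ_2 = 15.00, so τ_2 = 15.00 − 0.6463 = 14.35 years.
γ_2 = 26.01/14.35 = 1.812; β = √(1 − 1/γ²) = √0.6955.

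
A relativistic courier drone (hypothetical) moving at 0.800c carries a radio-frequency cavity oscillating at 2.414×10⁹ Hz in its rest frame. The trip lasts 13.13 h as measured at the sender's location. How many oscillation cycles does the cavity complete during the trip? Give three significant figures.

γ = 1/√(1 − 0.800²) = 5/3 ≈ 1.667
The oscillator's own cycle count is N = f × τ where τ is the proper time aboard the drone. τ = Δt/γ = 13.13/1.667 = 7.878 h = 2.836×10⁴ s.
N = 2.414×10⁹ × 2.836×10⁴ = 6.846×10¹³.

N = 6.85×10¹³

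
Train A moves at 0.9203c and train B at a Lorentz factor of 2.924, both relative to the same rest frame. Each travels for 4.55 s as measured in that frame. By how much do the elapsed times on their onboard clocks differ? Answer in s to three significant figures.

|τ_A − τ_B| = 0.224 s

A: γ = 1/√(1 − 0.9203²) = 1/√0.1530 = 2.556; τ_A = 4.55/2.556 = 1.780 s.
B: γ = 2.924; τ_B = 4.55/2.924 = 1.556 s.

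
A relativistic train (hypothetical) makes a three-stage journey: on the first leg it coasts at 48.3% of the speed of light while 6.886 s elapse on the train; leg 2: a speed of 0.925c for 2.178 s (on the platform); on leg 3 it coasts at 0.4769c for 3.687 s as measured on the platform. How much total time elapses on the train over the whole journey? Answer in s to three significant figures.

τ = 11.0 s

Leg 1: 6.886 s is already measured on the train.
Leg 2: γ = 1/√(1 − 0.925²) = 1/√0.1444 = 2.632; τ_2 = 2.178/2.632 = 0.8276 s.
Leg 3: γ = 1/√(1 − 0.4769²) = 1/√0.7726 = 1.138; τ_3 = 3.687/1.138 = 3.241 s.
Total: 6.886 + 0.8276 + 3.241 s.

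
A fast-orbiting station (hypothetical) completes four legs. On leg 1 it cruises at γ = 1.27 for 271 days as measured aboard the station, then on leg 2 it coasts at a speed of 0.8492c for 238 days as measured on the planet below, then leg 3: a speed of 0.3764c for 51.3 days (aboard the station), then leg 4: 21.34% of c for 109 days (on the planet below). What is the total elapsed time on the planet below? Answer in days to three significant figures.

Leg 1: γ = 1.27; Δt_1 = 1.270 × 271 = 344.2 days.
Leg 2: 238 days is already measured on the planet below.
Leg 3: γ = 1/√(1 − 0.3764²) = 1/√0.8583 = 1.079; Δt_3 = 1.079 × 51.3 = 55.37 days.
Leg 4: 109 days is already measured on the planet below.
Total: 344.2 + 238.0 + 55.37 + 109.0 days.

Δt = 747 days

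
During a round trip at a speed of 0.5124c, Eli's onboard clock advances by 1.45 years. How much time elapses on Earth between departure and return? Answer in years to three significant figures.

Δt = 1.69 years

γ = 1/√(1 − 0.5124²) = 1/√0.7374 = 1.164
Earth-frame duration is the dilated interval: Δt = γτ = 1.164 × 1.45 years.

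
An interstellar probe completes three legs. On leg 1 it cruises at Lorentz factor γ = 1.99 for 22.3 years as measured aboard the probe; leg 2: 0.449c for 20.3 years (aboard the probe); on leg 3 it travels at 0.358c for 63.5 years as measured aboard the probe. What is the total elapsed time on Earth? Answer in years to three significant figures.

Leg 1: γ = 1.99; Δt_1 = 1.990 × 22.3 = 44.38 years.
Leg 2: γ = 1/√(1 − 0.449²) = 1/√0.7984 = 1.119; Δt_2 = 1.119 × 20.3 = 22.72 years.
Leg 3: γ = 1/√(1 − 0.358²) = 1/√0.8718 = 1.071; Δt_3 = 1.071 × 63.5 = 68.01 years.
Total: 44.38 + 22.72 + 68.01 years.

Δt = 135 years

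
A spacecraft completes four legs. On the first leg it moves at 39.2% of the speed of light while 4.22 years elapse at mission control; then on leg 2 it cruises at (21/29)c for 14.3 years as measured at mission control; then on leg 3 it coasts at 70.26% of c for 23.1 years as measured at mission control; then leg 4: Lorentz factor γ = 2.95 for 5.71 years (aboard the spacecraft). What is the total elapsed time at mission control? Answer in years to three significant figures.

Δt = 58.5 years

Leg 1: 4.22 years is already measured at mission control.
Leg 2: 14.3 years is already measured at mission control.
Leg 3: 23.1 years is already measured at mission control.
Leg 4: γ = 2.95; Δt_4 = 2.950 × 5.71 = 16.84 years.
Total: 4.220 + 14.30 + 23.10 + 16.84 years.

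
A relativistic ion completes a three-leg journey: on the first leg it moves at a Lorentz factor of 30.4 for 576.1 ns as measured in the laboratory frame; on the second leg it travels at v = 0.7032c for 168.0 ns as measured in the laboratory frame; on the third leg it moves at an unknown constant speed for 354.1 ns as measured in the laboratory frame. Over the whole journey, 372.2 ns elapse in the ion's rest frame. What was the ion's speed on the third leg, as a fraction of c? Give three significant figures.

Leg 1: γ = 30.4; τ_1 = 576.1/30.40 = 18.95 ns.
Leg 2: γ = 1/√(1 − 0.7032²) = 1/√0.5055 = 1.406; τ_2 = 168.0/1.406 = 119.4 ns.
Leg 3: speed unknown; τ_3 = 354.1/γ_3.
Total proper time: 18.95 + 119.4 + τ_3 = 372.2, so τ_3 = 372.2 − 138.4 = 233.8 ns.
γ_3 = 354.1/233.8 = 1.515; β = √(1 − 1/γ²) = √0.5640.

β = 0.751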